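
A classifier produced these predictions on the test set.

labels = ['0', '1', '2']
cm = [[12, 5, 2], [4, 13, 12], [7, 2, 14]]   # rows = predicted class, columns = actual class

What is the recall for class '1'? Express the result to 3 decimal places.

0.650

recall = TP/(TP+FN).
1: TP=13, FN=5+2=7 → 13/20 = 0.6500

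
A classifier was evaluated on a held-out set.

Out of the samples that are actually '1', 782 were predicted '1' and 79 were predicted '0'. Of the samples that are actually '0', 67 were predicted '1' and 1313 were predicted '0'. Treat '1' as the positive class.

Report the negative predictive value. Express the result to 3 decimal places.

0.943

NPV = TN/(TN+FN) = 1313/(1313+79) = 0.943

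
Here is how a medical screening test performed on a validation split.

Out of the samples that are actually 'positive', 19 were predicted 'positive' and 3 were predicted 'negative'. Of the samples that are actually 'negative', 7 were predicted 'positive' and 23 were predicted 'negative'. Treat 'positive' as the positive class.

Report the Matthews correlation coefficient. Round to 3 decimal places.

0.623

MCC = (TP·TN − FP·FN) / √((TP+FP)(TP+FN)(TN+FP)(TN+FN))
Numerator = 19·23 − 7·3 = 416
Denominator = √(26·22·30·26) = √446160 = 667.9521
MCC = 416 / 667.9521 = 0.623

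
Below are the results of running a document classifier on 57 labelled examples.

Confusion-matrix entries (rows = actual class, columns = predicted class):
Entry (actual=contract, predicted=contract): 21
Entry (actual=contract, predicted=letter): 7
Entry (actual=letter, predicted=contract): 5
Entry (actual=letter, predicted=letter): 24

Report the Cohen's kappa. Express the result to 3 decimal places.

0.578

Observed agreement pₒ = trace/N = 45/57 = 0.7895
Expected agreement pₑ = Σ (rowᵢ·colᵢ)/N² = (28·26 + 29·31)/57² = 0.5008
κ = (pₒ − pₑ)/(1 − pₑ) = (0.7895 − 0.5008)/(1 − 0.5008) = 0.578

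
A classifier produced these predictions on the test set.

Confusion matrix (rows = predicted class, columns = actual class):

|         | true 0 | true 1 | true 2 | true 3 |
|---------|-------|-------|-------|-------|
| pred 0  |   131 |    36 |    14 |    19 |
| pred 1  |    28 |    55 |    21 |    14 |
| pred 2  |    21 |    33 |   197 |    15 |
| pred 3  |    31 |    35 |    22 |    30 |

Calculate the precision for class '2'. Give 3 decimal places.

Treat '2' as positive and all other classes as negative.
precision = TP/(TP+FP).
2: TP=197, FP=21+33+15=69 → 197/266 = 0.7406

0.741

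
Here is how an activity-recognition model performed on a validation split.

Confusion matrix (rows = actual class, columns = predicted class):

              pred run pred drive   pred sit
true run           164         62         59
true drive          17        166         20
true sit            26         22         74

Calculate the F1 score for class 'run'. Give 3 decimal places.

0.667

Treat 'run' as positive and all other classes as negative.
F1 score = 2·TP/(2·TP+FP+FN).
run: TP=164, FP=17+26=43, FN=62+59=121 → 328/492 = 0.6667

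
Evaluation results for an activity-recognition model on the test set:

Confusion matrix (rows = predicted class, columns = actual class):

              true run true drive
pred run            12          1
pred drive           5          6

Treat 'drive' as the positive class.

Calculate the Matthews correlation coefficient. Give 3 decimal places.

0.514

MCC = (TP·TN − FP·FN) / √((TP+FP)(TP+FN)(TN+FP)(TN+FN))
Numerator = 6·12 − 5·1 = 67
Denominator = √(11·7·17·13) = √17017 = 130.4492
MCC = 67 / 130.4492 = 0.514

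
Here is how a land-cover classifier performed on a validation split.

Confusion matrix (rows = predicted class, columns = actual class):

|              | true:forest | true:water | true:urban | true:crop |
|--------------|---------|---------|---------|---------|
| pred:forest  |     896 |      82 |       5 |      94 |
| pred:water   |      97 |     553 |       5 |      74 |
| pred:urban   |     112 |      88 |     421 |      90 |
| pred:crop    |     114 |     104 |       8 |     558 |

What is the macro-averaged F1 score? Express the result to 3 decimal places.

Per-class F1 score (2·TP/(2·TP+FP+FN)):
  forest: TP=896, FP=82+5+94=181, FN=97+112+114=323 → 1792/2296 = 0.7805
  water: TP=553, FP=97+5+74=176, FN=82+88+104=274 → 1106/1556 = 0.7108
  urban: TP=421, FP=112+88+90=290, FN=5+5+8=18 → 842/1150 = 0.7322
  crop: TP=558, FP=114+104+8=226, FN=94+74+90=258 → 1116/1600 = 0.6975
Macro-F1 score = mean = (0.7805 + 0.7108 + 0.7322 + 0.6975) / 4 = 0.730

0.730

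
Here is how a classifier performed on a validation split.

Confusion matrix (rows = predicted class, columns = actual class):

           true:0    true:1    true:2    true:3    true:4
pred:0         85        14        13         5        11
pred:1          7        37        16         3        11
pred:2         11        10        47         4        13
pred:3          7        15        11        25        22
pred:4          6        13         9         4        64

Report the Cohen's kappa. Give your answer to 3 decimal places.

Observed agreement pₒ = trace/N = 258/463 = 0.5572
Expected agreement pₑ = Σ (rowᵢ·colᵢ)/N² = (116·128 + 89·74 + 96·85 + 41·80 + 121·96)/463² = 0.2075
κ = (pₒ − pₑ)/(1 − pₑ) = (0.5572 − 0.2075)/(1 − 0.2075) = 0.441

0.441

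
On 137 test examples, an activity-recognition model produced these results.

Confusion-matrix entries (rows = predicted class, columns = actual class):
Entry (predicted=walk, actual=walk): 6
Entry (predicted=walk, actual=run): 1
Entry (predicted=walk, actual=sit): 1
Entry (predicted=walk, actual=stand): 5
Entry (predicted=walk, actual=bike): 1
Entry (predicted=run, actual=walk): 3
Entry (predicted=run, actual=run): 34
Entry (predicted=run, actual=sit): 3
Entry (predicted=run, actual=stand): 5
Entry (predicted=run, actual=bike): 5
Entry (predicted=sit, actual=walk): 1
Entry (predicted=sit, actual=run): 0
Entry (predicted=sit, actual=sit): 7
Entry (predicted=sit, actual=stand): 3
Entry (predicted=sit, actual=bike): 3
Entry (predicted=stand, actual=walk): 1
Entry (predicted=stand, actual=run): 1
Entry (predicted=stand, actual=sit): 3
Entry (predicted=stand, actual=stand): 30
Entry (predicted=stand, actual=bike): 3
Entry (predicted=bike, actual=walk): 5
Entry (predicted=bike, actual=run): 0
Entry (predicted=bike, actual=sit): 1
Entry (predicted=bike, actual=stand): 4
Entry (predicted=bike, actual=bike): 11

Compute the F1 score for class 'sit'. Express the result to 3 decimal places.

0.483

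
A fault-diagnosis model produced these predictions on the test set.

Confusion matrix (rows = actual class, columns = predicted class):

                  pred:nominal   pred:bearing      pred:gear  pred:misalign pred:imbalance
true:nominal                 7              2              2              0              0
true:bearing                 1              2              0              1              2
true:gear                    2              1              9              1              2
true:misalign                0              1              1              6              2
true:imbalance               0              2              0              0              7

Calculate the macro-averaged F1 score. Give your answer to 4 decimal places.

Per-class F1 score (2·TP/(2·TP+FP+FN)):
  nominal: TP=7, FP=1+2+0+0=3, FN=2+2+0+0=4 → 14/21 = 0.66667
  bearing: TP=2, FP=2+1+1+2=6, FN=1+0+1+2=4 → 4/14 = 0.28571
  gear: TP=9, FP=2+0+1+0=3, FN=2+1+1+2=6 → 18/27 = 0.66667
  misalign: TP=6, FP=0+1+1+0=2, FN=0+1+1+2=4 → 12/18 = 0.66667
  imbalance: TP=7, FP=0+2+2+2=6, FN=0+2+0+0=2 → 14/22 = 0.63636
Macro-F1 score = mean = (0.66667 + 0.28571 + 0.66667 + 0.66667 + 0.63636) / 5 = 0.5844

0.5844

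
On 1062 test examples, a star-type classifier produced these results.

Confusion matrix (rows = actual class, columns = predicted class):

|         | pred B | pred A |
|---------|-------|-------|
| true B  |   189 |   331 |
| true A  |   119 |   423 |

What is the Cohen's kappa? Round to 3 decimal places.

0.145

Observed agreement pₒ = trace/N = 612/1062 = 0.5763
Expected agreement pₑ = Σ (rowᵢ·colᵢ)/N² = (520·308 + 542·754)/1062² = 0.5043
κ = (pₒ − pₑ)/(1 − pₑ) = (0.5763 − 0.5043)/(1 − 0.5043) = 0.145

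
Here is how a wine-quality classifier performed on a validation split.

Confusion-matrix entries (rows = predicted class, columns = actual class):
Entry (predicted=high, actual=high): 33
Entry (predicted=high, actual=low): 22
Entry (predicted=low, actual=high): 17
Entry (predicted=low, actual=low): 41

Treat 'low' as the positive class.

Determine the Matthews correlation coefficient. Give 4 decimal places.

MCC = (TP·TN − FP·FN) / √((TP+FP)(TP+FN)(TN+FP)(TN+FN))
Numerator = 41·33 − 17·22 = 979
Denominator = √(58·63·50·55) = √10048500 = 3169.9369
MCC = 979 / 3169.9369 = 0.3088

0.3088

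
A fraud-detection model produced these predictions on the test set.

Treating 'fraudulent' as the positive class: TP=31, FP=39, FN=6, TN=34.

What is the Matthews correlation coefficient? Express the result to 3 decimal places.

MCC = (TP·TN − FP·FN) / √((TP+FP)(TP+FN)(TN+FP)(TN+FN))
Numerator = 31·34 − 39·6 = 820
Denominator = √(70·37·73·40) = √7562800 = 2750.0545
MCC = 820 / 2750.0545 = 0.298

0.298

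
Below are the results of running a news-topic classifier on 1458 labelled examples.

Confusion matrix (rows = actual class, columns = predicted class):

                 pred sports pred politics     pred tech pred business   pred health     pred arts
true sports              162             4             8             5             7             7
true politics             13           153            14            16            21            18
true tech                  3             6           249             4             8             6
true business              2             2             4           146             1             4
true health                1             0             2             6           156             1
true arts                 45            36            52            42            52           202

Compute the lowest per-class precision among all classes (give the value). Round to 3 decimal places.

0.637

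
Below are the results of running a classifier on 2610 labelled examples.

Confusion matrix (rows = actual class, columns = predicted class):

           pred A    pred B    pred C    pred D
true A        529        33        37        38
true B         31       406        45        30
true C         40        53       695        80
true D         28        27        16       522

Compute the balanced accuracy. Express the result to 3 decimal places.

Balanced accuracy = mean of per-class recall.
  A: recall = 529/637 = 0.8305
  B: recall = 406/512 = 0.7930
  C: recall = 695/868 = 0.8007
  D: recall = 522/593 = 0.8803
Mean = (0.8305 + 0.7930 + 0.8007 + 0.8803) / 4 = 0.826

0.826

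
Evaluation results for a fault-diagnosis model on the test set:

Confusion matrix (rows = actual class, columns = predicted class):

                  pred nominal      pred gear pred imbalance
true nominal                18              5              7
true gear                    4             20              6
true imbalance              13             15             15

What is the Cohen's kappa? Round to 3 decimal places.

Observed agreement pₒ = trace/N = 53/103 = 0.5146
Expected agreement pₑ = Σ (rowᵢ·colᵢ)/N² = (30·35 + 30·40 + 43·28)/103² = 0.3256
κ = (pₒ − pₑ)/(1 − pₑ) = (0.5146 − 0.3256)/(1 − 0.3256) = 0.280

0.280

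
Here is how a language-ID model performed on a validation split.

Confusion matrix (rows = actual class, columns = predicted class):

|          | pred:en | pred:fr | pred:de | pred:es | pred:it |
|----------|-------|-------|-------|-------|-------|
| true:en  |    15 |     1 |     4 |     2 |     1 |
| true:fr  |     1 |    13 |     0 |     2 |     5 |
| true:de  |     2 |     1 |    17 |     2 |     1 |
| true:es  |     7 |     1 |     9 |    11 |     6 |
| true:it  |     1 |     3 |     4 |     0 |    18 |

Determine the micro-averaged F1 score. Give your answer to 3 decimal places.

0.583

Micro-averaging pools counts across classes: ΣTP=74, ΣFP=53, ΣFN=53.
Micro-F1 score = 2·TP/(2·TP+FP+FN) on pooled counts = 0.583 (equals overall accuracy in single-label multiclass).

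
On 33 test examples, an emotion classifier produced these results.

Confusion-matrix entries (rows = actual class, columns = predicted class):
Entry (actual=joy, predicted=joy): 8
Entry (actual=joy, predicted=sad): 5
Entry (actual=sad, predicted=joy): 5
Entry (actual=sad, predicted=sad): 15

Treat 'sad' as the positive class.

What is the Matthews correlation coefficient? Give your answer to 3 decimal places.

0.365

MCC = (TP·TN − FP·FN) / √((TP+FP)(TP+FN)(TN+FP)(TN+FN))
Numerator = 15·8 − 5·5 = 95
Denominator = √(20·20·13·13) = √67600 = 260.0000
MCC = 95 / 260.0000 = 0.365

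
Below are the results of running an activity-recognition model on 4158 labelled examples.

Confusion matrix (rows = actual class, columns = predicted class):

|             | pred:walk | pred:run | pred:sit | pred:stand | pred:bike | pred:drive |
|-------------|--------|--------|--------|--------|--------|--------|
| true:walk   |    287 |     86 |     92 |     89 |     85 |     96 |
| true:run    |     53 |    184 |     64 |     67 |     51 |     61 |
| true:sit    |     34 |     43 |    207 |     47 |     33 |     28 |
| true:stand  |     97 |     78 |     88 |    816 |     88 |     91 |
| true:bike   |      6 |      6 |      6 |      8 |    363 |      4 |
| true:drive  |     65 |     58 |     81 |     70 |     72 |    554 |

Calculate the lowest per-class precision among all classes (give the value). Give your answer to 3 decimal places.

Per-class precision (TP/(TP+FP)):
  walk: TP=287, FP=53+34+97+6+65=255 → 287/542 = 0.5295
  run: TP=184, FP=86+43+78+6+58=271 → 184/455 = 0.4044
  sit: TP=207, FP=92+64+88+6+81=331 → 207/538 = 0.3848
  stand: TP=816, FP=89+67+47+8+70=281 → 816/1097 = 0.7438
  bike: TP=363, FP=85+51+33+88+72=329 → 363/692 = 0.5246
  drive: TP=554, FP=96+61+28+91+4=280 → 554/834 = 0.6643
Lowest is class 'sit' with precision = 0.385.

0.385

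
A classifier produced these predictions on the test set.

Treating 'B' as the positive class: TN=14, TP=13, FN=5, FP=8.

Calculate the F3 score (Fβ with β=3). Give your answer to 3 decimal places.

Fβ = (1+β²)·TP / ((1+β²)·TP + β²·FN + FP), with β²=9
= 10·13 / (10·13 + 9·5 + 8) = 0.710

0.710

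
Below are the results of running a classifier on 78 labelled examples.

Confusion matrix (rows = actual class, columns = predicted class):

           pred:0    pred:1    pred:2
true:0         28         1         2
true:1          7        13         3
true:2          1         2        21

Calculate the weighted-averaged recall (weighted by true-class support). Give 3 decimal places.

Per-class recall (TP/(TP+FN)):
  0: TP=28, FN=1+2=3 → 28/31 = 0.9032
  1: TP=13, FN=7+3=10 → 13/23 = 0.5652
  2: TP=21, FN=1+2=3 → 21/24 = 0.8750
Weighted-recall = Σ (supportᵢ/N)·recallᵢ with N=78: (31/78)·0.9032 + (23/78)·0.5652 + (24/78)·0.8750 = 0.795

0.795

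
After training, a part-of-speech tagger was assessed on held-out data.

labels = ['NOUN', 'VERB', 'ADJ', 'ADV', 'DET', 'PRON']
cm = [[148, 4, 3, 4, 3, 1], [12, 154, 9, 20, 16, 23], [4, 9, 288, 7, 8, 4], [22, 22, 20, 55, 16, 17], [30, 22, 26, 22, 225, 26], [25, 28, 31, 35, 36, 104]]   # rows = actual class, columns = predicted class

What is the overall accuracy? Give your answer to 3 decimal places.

Accuracy = trace / total = (148+154+288+55+225+104=974) / 1479 = 974/1479 = 0.659

0.659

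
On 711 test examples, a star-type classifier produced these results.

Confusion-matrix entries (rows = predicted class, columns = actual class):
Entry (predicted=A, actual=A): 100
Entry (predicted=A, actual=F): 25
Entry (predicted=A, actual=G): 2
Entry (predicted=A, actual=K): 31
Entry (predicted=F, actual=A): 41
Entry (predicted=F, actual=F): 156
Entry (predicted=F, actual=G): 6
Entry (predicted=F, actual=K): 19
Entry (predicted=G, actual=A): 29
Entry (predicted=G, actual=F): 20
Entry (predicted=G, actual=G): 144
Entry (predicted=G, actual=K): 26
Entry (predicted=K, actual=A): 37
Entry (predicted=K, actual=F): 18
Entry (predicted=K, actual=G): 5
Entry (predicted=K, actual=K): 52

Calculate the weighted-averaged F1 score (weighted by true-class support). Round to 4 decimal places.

Per-class F1 score (2·TP/(2·TP+FP+FN)):
  A: TP=100, FP=25+2+31=58, FN=41+29+37=107 → 200/365 = 0.54795
  F: TP=156, FP=41+6+19=66, FN=25+20+18=63 → 312/441 = 0.70748
  G: TP=144, FP=29+20+26=75, FN=2+6+5=13 → 288/376 = 0.76596
  K: TP=52, FP=37+18+5=60, FN=31+19+26=76 → 104/240 = 0.43333
Weighted-F1 score = Σ (supportᵢ/N)·F1 scoreᵢ with N=711: (207/711)·0.54795 + (219/711)·0.70748 + (157/711)·0.76596 + (128/711)·0.43333 = 0.6246

0.6246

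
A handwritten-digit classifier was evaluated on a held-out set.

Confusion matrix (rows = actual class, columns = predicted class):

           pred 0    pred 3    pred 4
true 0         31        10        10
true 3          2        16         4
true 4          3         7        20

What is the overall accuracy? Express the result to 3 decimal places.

0.650

Accuracy = trace / total = (31+16+20=67) / 103 = 67/103 = 0.650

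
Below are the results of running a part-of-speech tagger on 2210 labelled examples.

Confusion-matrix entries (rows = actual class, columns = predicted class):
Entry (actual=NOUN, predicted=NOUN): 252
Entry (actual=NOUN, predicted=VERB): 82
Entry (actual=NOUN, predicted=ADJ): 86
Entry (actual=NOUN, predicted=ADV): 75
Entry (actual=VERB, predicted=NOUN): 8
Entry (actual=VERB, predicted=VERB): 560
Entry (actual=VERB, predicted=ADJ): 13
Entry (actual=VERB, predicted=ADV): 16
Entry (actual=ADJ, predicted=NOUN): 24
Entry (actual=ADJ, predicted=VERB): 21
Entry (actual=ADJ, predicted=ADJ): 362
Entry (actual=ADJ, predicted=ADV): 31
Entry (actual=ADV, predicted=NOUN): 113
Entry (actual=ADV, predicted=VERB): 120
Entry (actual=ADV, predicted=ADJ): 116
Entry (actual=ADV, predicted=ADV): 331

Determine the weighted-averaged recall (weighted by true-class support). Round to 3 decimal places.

0.681

Per-class recall (TP/(TP+FN)):
  NOUN: TP=252, FN=82+86+75=243 → 252/495 = 0.5091
  VERB: TP=560, FN=8+13+16=37 → 560/597 = 0.9380
  ADJ: TP=362, FN=24+21+31=76 → 362/438 = 0.8265
  ADV: TP=331, FN=113+120+116=349 → 331/680 = 0.4868
Weighted-recall = Σ (supportᵢ/N)·recallᵢ with N=2210: (495/2210)·0.5091 + (597/2210)·0.9380 + (438/2210)·0.8265 + (680/2210)·0.4868 = 0.681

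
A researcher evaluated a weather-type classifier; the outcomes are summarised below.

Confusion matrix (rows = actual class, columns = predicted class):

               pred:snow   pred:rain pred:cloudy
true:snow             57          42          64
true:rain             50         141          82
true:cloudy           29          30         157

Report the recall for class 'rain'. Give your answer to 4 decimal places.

0.5165

Take TP from the diagonal, FP from the rest of the 'rain' prediction marginal, FN from the rest of the 'rain' actual marginal.
recall = TP/(TP+FN).
rain: TP=141, FN=50+82=132 → 141/273 = 0.51648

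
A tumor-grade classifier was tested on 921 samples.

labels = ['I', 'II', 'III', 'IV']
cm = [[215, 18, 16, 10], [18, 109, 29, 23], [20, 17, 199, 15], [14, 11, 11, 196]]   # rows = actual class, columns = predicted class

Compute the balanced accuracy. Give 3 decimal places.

0.769

Balanced accuracy = mean of per-class recall.
  I: recall = 215/259 = 0.8301
  II: recall = 109/179 = 0.6089
  III: recall = 199/251 = 0.7928
  IV: recall = 196/232 = 0.8448
Mean = (0.8301 + 0.6089 + 0.7928 + 0.8448) / 4 = 0.769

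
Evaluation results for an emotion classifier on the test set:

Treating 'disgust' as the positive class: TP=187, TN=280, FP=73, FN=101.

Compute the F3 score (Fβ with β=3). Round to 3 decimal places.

0.656

Fβ = (1+β²)·TP / ((1+β²)·TP + β²·FN + FP), with β²=9
= 10·187 / (10·187 + 9·101 + 73) = 0.656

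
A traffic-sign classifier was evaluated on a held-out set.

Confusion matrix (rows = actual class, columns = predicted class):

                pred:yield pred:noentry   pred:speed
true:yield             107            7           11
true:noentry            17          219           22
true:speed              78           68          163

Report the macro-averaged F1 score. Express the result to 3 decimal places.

Per-class F1 score (2·TP/(2·TP+FP+FN)):
  yield: TP=107, FP=17+78=95, FN=7+11=18 → 214/327 = 0.6544
  noentry: TP=219, FP=7+68=75, FN=17+22=39 → 438/552 = 0.7935
  speed: TP=163, FP=11+22=33, FN=78+68=146 → 326/505 = 0.6455
Macro-F1 score = mean = (0.6544 + 0.7935 + 0.6455) / 3 = 0.698

0.698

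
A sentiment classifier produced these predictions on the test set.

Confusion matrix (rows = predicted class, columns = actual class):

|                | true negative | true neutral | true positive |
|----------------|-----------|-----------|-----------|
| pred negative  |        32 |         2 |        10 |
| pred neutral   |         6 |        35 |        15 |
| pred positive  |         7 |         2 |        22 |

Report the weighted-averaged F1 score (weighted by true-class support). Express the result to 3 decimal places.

Per-class F1 score (2·TP/(2·TP+FP+FN)):
  negative: TP=32, FP=2+10=12, FN=6+7=13 → 64/89 = 0.7191
  neutral: TP=35, FP=6+15=21, FN=2+2=4 → 70/95 = 0.7368
  positive: TP=22, FP=7+2=9, FN=10+15=25 → 44/78 = 0.5641
Weighted-F1 score = Σ (supportᵢ/N)·F1 scoreᵢ with N=131: (45/131)·0.7191 + (39/131)·0.7368 + (47/131)·0.5641 = 0.669

0.669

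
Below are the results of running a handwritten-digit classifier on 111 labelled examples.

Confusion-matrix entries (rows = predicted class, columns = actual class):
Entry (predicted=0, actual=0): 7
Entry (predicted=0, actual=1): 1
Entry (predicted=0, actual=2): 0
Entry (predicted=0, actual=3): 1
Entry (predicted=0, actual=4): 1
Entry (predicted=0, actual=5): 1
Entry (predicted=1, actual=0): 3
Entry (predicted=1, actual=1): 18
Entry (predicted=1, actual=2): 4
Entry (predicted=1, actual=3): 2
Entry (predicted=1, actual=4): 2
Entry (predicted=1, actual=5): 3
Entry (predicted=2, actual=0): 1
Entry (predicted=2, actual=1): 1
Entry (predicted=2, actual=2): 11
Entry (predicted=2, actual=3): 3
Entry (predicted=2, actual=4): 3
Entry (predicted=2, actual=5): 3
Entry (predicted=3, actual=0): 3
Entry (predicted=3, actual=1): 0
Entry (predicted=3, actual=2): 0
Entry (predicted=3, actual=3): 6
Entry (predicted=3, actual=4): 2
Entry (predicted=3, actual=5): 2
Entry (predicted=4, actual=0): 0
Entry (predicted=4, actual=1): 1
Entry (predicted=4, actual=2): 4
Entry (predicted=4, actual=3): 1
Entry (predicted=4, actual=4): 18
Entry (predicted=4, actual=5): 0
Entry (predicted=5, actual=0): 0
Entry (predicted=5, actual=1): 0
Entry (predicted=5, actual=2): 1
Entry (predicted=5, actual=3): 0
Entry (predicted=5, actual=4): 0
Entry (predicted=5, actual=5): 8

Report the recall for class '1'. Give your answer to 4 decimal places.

recall = TP/(TP+FN).
1: TP=18, FN=1+1+0+1+0=3 → 18/21 = 0.85714

0.8571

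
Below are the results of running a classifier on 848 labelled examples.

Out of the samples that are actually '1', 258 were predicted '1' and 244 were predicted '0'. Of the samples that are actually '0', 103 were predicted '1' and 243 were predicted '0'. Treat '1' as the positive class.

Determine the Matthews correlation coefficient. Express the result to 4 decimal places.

MCC = (TP·TN − FP·FN) / √((TP+FP)(TP+FN)(TN+FP)(TN+FN))
Numerator = 258·243 − 103·244 = 37562
Denominator = √(361·502·346·487) = √30536269444 = 174746.3002
MCC = 37562 / 174746.3002 = 0.2150

0.2150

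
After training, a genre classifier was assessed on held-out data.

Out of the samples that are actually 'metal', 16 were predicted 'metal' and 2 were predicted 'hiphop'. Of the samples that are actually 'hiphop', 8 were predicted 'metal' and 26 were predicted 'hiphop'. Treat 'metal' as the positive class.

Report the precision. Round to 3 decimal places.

0.667

Precision = TP/(TP+FP) = 16/(16+8) = 16/24 = 0.667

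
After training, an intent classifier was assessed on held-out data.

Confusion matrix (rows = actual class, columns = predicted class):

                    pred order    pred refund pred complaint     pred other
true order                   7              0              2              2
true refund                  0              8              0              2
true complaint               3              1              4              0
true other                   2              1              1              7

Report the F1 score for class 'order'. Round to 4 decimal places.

0.6087

Take TP from the diagonal, FP from the rest of the 'order' prediction marginal, FN from the rest of the 'order' actual marginal.
F1 score = 2·TP/(2·TP+FP+FN).
order: TP=7, FP=0+3+2=5, FN=0+2+2=4 → 14/23 = 0.60870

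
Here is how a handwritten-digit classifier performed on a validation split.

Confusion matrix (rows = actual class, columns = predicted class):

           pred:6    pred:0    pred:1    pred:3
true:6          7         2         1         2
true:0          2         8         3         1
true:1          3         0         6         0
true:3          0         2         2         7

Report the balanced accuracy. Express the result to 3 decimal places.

0.614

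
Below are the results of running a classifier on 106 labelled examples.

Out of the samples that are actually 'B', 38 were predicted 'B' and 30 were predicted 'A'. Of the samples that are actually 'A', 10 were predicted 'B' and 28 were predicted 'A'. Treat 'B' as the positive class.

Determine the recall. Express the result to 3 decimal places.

0.559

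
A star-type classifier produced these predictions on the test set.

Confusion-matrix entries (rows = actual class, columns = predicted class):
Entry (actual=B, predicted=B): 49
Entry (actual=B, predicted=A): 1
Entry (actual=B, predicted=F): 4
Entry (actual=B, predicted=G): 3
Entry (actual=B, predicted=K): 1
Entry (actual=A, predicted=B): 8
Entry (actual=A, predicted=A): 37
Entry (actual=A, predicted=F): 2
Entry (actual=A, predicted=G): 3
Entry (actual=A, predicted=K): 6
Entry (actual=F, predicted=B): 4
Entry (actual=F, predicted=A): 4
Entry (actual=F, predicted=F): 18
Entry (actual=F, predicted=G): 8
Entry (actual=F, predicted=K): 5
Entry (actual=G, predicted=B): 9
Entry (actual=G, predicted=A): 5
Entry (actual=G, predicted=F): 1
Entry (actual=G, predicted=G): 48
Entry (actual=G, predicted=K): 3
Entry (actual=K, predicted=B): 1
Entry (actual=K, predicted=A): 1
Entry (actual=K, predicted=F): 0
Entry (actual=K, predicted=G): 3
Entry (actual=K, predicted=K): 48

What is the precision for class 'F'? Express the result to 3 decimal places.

0.720

One-vs-rest for 'F': TP = diagonal; FP = other classes predicted 'F'; FN = 'F' predicted as other.
precision = TP/(TP+FP).
F: TP=18, FP=4+2+1+0=7 → 18/25 = 0.7200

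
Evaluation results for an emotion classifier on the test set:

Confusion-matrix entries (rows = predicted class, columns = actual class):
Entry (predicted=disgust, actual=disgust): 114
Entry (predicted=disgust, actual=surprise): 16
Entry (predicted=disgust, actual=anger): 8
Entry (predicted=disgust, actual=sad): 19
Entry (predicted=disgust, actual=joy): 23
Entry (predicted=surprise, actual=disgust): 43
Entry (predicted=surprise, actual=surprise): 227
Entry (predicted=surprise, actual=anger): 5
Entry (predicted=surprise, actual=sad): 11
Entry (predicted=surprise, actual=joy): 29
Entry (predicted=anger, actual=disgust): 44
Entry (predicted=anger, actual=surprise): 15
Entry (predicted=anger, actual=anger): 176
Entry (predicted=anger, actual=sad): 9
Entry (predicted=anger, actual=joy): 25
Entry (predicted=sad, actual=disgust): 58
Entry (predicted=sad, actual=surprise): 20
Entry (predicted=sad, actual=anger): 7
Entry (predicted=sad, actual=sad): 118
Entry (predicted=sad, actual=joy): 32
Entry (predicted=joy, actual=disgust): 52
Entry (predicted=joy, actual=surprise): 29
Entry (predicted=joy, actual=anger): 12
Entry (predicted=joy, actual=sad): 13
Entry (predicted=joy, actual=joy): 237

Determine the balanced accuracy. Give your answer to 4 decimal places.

Balanced accuracy = mean of per-class recall.
  disgust: recall = 114/311 = 0.36656
  surprise: recall = 227/307 = 0.73941
  anger: recall = 176/208 = 0.84615
  sad: recall = 118/170 = 0.69412
  joy: recall = 237/346 = 0.68497
Mean = (0.36656 + 0.73941 + 0.84615 + 0.69412 + 0.68497) / 5 = 0.6662

0.6662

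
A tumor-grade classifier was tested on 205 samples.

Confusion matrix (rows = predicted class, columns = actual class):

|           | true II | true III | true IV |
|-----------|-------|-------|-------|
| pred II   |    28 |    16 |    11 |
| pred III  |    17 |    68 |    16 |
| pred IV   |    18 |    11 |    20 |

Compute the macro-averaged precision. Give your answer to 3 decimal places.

Per-class precision (TP/(TP+FP)):
  II: TP=28, FP=16+11=27 → 28/55 = 0.5091
  III: TP=68, FP=17+16=33 → 68/101 = 0.6733
  IV: TP=20, FP=18+11=29 → 20/49 = 0.4082
Macro-precision = mean = (0.5091 + 0.6733 + 0.4082) / 3 = 0.530

0.530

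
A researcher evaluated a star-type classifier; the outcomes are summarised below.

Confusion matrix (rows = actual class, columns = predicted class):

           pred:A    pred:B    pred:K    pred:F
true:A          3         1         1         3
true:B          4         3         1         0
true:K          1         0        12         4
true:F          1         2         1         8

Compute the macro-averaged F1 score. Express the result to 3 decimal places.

Per-class F1 score (2·TP/(2·TP+FP+FN)):
  A: TP=3, FP=4+1+1=6, FN=1+1+3=5 → 6/17 = 0.3529
  B: TP=3, FP=1+0+2=3, FN=4+1+0=5 → 6/14 = 0.4286
  K: TP=12, FP=1+1+1=3, FN=1+0+4=5 → 24/32 = 0.7500
  F: TP=8, FP=3+0+4=7, FN=1+2+1=4 → 16/27 = 0.5926
Macro-F1 score = mean = (0.3529 + 0.4286 + 0.7500 + 0.5926) / 4 = 0.531

0.531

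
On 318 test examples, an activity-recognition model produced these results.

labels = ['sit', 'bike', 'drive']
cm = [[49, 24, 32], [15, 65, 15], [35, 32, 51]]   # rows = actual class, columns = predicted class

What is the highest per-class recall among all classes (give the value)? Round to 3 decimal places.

Per-class recall (TP/(TP+FN)):
  sit: TP=49, FN=24+32=56 → 49/105 = 0.4667
  bike: TP=65, FN=15+15=30 → 65/95 = 0.6842
  drive: TP=51, FN=35+32=67 → 51/118 = 0.4322
Highest is class 'bike' with recall = 0.684.

0.684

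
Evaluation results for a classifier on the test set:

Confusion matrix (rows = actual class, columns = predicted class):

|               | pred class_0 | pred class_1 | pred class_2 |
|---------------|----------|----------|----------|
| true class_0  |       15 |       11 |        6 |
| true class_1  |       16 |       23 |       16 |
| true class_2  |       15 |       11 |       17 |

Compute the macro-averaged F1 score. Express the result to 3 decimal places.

Per-class F1 score (2·TP/(2·TP+FP+FN)):
  class_0: TP=15, FP=16+15=31, FN=11+6=17 → 30/78 = 0.3846
  class_1: TP=23, FP=11+11=22, FN=16+16=32 → 46/100 = 0.4600
  class_2: TP=17, FP=6+16=22, FN=15+11=26 → 34/82 = 0.4146
Macro-F1 score = mean = (0.3846 + 0.4600 + 0.4146) / 3 = 0.420

0.420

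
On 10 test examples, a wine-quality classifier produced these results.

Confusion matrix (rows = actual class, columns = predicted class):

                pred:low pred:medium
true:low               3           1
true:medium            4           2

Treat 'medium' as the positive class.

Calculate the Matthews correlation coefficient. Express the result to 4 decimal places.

MCC = (TP·TN − FP·FN) / √((TP+FP)(TP+FN)(TN+FP)(TN+FN))
Numerator = 2·3 − 1·4 = 2
Denominator = √(3·6·4·7) = √504 = 22.4499
MCC = 2 / 22.4499 = 0.0891

0.0891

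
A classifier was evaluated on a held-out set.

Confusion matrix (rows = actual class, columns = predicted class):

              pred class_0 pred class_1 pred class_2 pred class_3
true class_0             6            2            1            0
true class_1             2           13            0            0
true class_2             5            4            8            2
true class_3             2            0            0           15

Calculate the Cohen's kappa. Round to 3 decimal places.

Observed agreement pₒ = trace/N = 42/60 = 0.7000
Expected agreement pₑ = Σ (rowᵢ·colᵢ)/N² = (9·15 + 15·19 + 19·9 + 17·17)/60² = 0.2444
κ = (pₒ − pₑ)/(1 − pₑ) = (0.7000 − 0.2444)/(1 − 0.2444) = 0.603

0.603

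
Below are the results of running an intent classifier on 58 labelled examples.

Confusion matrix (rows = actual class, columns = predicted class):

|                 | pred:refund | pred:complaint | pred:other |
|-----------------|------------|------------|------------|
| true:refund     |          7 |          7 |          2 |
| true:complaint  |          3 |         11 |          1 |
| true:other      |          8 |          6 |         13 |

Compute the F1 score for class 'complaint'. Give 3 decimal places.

Take TP from the diagonal, FP from the rest of the 'complaint' prediction marginal, FN from the rest of the 'complaint' actual marginal.
F1 score = 2·TP/(2·TP+FP+FN).
complaint: TP=11, FP=7+6=13, FN=3+1=4 → 22/39 = 0.5641

0.564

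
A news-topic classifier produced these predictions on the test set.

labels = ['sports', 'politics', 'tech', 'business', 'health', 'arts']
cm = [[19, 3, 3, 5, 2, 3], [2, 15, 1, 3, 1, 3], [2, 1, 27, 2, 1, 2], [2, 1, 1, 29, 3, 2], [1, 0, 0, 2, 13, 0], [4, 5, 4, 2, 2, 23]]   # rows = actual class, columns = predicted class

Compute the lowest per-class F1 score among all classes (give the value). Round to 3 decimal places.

0.585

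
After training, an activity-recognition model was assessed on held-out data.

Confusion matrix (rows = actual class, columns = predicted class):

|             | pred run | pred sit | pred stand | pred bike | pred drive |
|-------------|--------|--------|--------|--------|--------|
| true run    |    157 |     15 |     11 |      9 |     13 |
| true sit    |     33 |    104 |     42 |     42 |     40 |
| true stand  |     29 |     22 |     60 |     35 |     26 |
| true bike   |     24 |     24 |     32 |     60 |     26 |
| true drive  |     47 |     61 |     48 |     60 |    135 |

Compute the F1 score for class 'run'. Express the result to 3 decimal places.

F1 score = 2·TP/(2·TP+FP+FN).
run: TP=157, FP=33+29+24+47=133, FN=15+11+9+13=48 → 314/495 = 0.6343

0.634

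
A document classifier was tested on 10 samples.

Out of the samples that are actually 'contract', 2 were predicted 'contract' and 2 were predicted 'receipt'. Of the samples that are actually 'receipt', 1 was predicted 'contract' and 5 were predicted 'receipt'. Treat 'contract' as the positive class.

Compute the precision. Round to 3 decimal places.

Precision = TP/(TP+FP) = 2/(2+1) = 2/3 = 0.667

0.667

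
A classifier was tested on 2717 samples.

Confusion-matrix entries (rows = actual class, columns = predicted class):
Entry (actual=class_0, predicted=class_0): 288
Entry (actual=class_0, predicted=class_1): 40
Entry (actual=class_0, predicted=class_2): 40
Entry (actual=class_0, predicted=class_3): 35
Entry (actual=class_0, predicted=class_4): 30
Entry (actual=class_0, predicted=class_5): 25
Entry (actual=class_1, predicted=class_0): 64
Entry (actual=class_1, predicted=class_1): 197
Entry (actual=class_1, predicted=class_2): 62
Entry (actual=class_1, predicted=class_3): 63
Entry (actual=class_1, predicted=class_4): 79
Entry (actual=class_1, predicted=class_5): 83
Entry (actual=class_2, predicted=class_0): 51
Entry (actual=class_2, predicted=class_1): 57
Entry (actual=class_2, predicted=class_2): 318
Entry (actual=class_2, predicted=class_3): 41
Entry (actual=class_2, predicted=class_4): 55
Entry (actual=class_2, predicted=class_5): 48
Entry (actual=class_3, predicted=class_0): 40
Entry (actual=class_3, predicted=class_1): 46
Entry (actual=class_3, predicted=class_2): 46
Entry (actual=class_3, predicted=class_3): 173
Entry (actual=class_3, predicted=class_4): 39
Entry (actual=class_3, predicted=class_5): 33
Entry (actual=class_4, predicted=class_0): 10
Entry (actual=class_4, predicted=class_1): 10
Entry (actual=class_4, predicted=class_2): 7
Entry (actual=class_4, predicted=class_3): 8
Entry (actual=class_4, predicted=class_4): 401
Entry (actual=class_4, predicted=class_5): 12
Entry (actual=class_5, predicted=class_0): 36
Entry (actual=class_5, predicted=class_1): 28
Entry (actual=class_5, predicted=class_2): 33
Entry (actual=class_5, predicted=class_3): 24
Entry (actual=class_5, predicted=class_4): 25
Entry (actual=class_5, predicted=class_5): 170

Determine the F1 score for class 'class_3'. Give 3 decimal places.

F1 score = 2·TP/(2·TP+FP+FN).
class_3: TP=173, FP=35+63+41+8+24=171, FN=40+46+46+39+33=204 → 346/721 = 0.4799

0.480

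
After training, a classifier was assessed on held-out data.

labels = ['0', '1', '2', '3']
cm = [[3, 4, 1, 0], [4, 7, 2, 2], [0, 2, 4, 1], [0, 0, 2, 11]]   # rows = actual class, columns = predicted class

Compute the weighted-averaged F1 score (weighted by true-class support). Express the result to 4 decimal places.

Per-class F1 score (2·TP/(2·TP+FP+FN)):
  0: TP=3, FP=4+0+0=4, FN=4+1+0=5 → 6/15 = 0.40000
  1: TP=7, FP=4+2+0=6, FN=4+2+2=8 → 14/28 = 0.50000
  2: TP=4, FP=1+2+2=5, FN=0+2+1=3 → 8/16 = 0.50000
  3: TP=11, FP=0+2+1=3, FN=0+0+2=2 → 22/27 = 0.81481
Weighted-F1 score = Σ (supportᵢ/N)·F1 scoreᵢ with N=43: (8/43)·0.40000 + (15/43)·0.50000 + (7/43)·0.50000 + (13/43)·0.81481 = 0.5766

0.5766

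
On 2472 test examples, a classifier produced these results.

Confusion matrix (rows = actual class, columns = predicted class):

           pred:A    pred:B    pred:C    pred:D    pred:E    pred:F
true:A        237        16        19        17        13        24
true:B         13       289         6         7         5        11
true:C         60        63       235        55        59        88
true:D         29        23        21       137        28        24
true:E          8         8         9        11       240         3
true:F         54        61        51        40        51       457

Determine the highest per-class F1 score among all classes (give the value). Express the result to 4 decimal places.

Per-class F1 score (2·TP/(2·TP+FP+FN)):
  A: TP=237, FP=13+60+29+8+54=164, FN=16+19+17+13+24=89 → 474/727 = 0.65199
  B: TP=289, FP=16+63+23+8+61=171, FN=13+6+7+5+11=42 → 578/791 = 0.73072
  C: TP=235, FP=19+6+21+9+51=106, FN=60+63+55+59+88=325 → 470/901 = 0.52164
  D: TP=137, FP=17+7+55+11+40=130, FN=29+23+21+28+24=125 → 274/529 = 0.51796
  E: TP=240, FP=13+5+59+28+51=156, FN=8+8+9+11+3=39 → 480/675 = 0.71111
  F: TP=457, FP=24+11+88+24+3=150, FN=54+61+51+40+51=257 → 914/1321 = 0.69190
Highest is class 'B' with F1 score = 0.7307.

0.7307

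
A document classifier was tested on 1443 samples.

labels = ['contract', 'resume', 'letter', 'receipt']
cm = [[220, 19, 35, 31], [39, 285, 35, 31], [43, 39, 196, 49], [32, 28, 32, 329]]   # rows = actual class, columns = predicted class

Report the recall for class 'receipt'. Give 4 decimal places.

0.7815

Treat 'receipt' as positive and all other classes as negative.
recall = TP/(TP+FN).
receipt: TP=329, FN=32+28+32=92 → 329/421 = 0.78147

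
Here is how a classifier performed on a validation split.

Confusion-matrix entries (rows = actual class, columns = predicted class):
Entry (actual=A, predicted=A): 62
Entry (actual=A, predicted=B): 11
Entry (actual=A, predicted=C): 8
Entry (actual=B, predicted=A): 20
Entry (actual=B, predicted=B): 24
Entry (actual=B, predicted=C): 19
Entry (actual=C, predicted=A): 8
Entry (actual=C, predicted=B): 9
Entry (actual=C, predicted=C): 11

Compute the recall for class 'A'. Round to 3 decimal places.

0.765

One-vs-rest for 'A': TP = diagonal; FP = other classes predicted 'A'; FN = 'A' predicted as other.
recall = TP/(TP+FN).
A: TP=62, FN=11+8=19 → 62/81 = 0.7654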